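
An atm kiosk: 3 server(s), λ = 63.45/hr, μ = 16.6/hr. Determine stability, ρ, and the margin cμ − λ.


Total capacity cμ = 3·16.6 = 49.80/hr
ρ = λ/(cμ) = 63.45/49.80 = 1.2741
Stable ⇔ ρ < 1: NO
Spare capacity = cμ − λ = 49.80 − 63.45 = -13.65/hr

Final: ρ = 1.2741; unstable; margin = -13.65/hr


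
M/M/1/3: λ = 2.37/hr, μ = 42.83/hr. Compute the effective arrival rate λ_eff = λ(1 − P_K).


ρ = 0.05534; P_K = (1−ρ)ρ^3/(1−ρ^4) = 0.0001601
λ_eff = λ(1 − P_K) = 2.37·(1 − 0.0001601) = 2.37·0.999840 = 2.3696 /hr

Final: 2.3696 /hr


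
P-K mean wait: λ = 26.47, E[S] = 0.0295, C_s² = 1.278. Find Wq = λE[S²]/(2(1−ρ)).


ρ = λ·E[S] = 26.47·0.0295 = 0.7809
E[S²] = E[S]²(1+C_s²) = 0.0295²·(1+1.278) = 0.001982
Wq = λ·E[S²]/(2(1−ρ)) = 26.47·0.001982/(2·0.2191) = 0.11973 hr

Final: 0.11973 hr


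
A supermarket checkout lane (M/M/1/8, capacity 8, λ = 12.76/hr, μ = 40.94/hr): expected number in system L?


ρ = 12.76/40.94 = 0.3117
L = ρ[1 − (K+1)ρ^K + Kρ^(K+1)] / [(1−ρ)(1−ρ^(K+1))]
Numerator: 0.3117·(1 − 9·0.00008905 + 8·0.00002775) = 0.311495
Denominator: (0.6883)·(0.999972) = 0.688305
L = 0.311495/0.688305 = 0.4526

Final: 0.4526


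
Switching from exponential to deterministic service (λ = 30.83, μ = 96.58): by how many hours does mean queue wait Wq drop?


ρ = 30.83/96.58 = 0.3192
Wq(M/M/1) = ρ/(μ−λ) = 0.3192/65.75 = 0.004855 hr
Wq(M/D/1) = ρ/(2(μ−λ)) = 0.002428 hr
Savings = 0.004855 − 0.002428 = 0.002428 hr

Final: 0.002428 hr


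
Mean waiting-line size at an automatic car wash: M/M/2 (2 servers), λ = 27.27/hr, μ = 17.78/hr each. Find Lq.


a = λ/μ = 1.5337; ρ = a/2 = 0.7669
P₀ = 0.131943
Lq = P₀·a^c·ρ / (c!·(1−ρ)²) = 0.131943·2.35238·0.7669/(2·0.05435)
= 2.18979

Final: 2.18979


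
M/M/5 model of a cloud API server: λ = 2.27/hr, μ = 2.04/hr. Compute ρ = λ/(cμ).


ρ = λ/(cμ) = 2.27/(5·2.04) = 2.27/10.20 = 0.2225

Final: 0.2225


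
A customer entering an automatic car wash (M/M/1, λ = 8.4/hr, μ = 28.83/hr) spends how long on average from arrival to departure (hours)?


W = 1/(μ−λ) = 1/(28.83 − 8.4) = 1/20.43 = 0.04895 hr

Final: 0.04895 hr


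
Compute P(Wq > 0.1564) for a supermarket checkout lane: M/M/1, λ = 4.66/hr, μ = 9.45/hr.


ρ = 4.66/9.45 = 0.4931
P(Wq > t) = ρ·e^{−(μ−λ)t} = 0.4931·e^{−0.7492}
= 0.4931·0.472765 = 0.233131

Final: 0.233131


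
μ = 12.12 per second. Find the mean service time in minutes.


Mean service time = 1/μ = 1/12.12 second = 0.08251 second
In minutes: 0.08251 × 0.0166667 = 0.001375 min

Final: 0.001375 min


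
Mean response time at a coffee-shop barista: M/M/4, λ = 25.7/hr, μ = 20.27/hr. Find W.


a = 1.2679; ρ = 0.3170; P₀ = 0.280192
Lq = P₀·a^c·ρ/(c!(1−ρ)²) = 0.02050
Wq = Lq/λ = 0.02050/25.7 = 0.0007976 hr
W = Wq + 1/μ = 0.0007976 + 0.04933 = 0.05013 hr

Final: 0.05013 hr


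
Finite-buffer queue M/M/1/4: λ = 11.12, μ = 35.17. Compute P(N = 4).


ρ = λ/μ = 11.12/35.17 = 0.3162
P_K = (1−ρ)ρ^K/(1−ρ^(K+1)) = (0.6838·0.009994)/(1 − 0.003160)
= 0.006834/0.996840 = 0.006856

Final: 0.006856


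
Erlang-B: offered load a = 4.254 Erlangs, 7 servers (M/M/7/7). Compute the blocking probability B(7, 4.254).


B(c,a) = (a^c/c!) / Σ_{k=0}^{c} a^k/k!
a^7/7! = 5.002094
Σ terms (k=0..7): 1.00000 + 4.25400 + 9.04826 + 12.83043 + 13.64516 + 11.60930 + 8.23100 + 5.00209 = 65.620245
B = 5.002094/65.620245 = 0.076228

Final: 0.076228


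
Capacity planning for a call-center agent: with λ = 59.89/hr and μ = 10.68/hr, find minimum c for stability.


Stability requires cμ > λ ⇔ c > λ/μ.
λ/μ = 59.89/10.68 = 5.6077
Minimum integer c = ⌊5.6077⌋ + 1 = 6
Check: 6·10.68 = 64.08 > 59.89, while 5·10.68 = 53.40 ≤ 59.89

Final: 6 servers


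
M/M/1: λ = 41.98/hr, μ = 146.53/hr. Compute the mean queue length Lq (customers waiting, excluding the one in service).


ρ = 41.98/146.53 = 0.2865
Lq = ρ²/(1−ρ) = 0.08208/0.7135 = 0.1150

Final: 0.1150


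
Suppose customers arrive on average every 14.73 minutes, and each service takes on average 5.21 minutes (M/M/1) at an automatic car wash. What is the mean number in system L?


λ = 60/14.73 = 4.0733 /hr
μ = 60/5.21 = 11.5163 /hr
ρ = λ/μ = 4.0733/11.5163 = 0.3537
L = ρ/(1−ρ) = 0.3537/0.6463 = 0.5473

Final: 0.5473


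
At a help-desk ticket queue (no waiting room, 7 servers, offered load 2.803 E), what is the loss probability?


B(c,a) = (a^c/c!) / Σ_{k=0}^{c} a^k/k!
a^7/7! = 0.269731
Σ terms (k=0..7): 1.00000 + 2.80300 + 3.92840 + 3.67044 + 2.57206 + 1.44190 + 0.67361 + 0.26973 = 16.359139
B = 0.269731/16.359139 = 0.016488

Final: 0.016488


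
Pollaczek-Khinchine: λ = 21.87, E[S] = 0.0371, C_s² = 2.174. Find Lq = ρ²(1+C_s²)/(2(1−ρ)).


ρ = λ·E[S] = 21.87·0.0371 = 0.8114
Lq = ρ²(1+C_s²)/(2(1−ρ)) = 0.6583·(1+2.174)/(2·0.1886)
= 0.6583·3.1740/0.3772 = 5.53895

Final: 5.53895


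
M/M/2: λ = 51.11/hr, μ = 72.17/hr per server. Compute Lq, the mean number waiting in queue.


a = λ/μ = 0.7082; ρ = a/2 = 0.3541
P₀ = 0.477002
Lq = P₀·a^c·ρ / (c!·(1−ρ)²) = 0.477002·0.50153·0.3541/(2·0.41719)
= 0.10152

Final: 0.10152


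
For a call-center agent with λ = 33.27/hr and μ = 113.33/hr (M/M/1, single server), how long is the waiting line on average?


ρ = 33.27/113.33 = 0.2936
Lq = ρ²/(1−ρ) = 0.08618/0.7064 = 0.1220

Final: 0.1220


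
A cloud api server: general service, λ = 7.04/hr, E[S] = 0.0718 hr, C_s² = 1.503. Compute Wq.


ρ = λ·E[S] = 7.04·0.0718 = 0.5055
E[S²] = E[S]²(1+C_s²) = 0.0718²·(1+1.503) = 0.012904
Wq = λ·E[S²]/(2(1−ρ)) = 7.04·0.012904/(2·0.4945) = 0.09185 hr

Final: 0.09185 hr


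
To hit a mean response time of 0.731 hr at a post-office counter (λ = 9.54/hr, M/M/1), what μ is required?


W = 1/(μ−λ) ⇒ μ − λ = 1/W = 1/0.731 = 1.3680
μ = λ + 1/W = 9.54 + 1.3680 = 10.9080 per hr

Final: 10.9080 /hr


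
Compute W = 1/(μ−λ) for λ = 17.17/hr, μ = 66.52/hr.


W = 1/(μ−λ) = 1/(66.52 − 17.17) = 1/49.35 = 0.02026 hr

Final: 0.02026 hr


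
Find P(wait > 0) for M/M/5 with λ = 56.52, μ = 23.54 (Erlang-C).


a = λ/μ = 2.4010; ρ = a/5 = 0.4802
P₀ = 0.088854 (from M/M/c formula)
C(c,a) = [a^c/(c!(1−ρ))]·P₀ = [79.79551/(120·0.5198)]·0.088854
= 1.27928·0.088854 = 0.113669

Final: 0.113669


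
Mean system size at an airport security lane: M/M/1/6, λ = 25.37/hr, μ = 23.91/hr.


ρ = 25.37/23.91 = 1.0611
L = ρ[1 − (K+1)ρ^K + Kρ^(K+1)] / [(1−ρ)(1−ρ^(K+1))]
Numerator: 1.0611·(1 − 7·1.427070 + 6·1.514210) = 0.101619
Denominator: (-0.06106)·(-0.514210) = 0.031399
L = 0.101619/0.031399 = 3.2364

Final: 3.2364


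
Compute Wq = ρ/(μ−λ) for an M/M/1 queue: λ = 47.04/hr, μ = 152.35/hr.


ρ = 47.04/152.35 = 0.3088
Wq = ρ/(μ−λ) = 0.3088/(152.35 − 47.04) = 0.3088/105.31 = 0.002932 hr

Final: 0.002932 hr


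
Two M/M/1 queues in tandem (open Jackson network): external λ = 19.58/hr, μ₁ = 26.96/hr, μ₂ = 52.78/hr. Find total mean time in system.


Each node sees arrival rate λ = 19.58/hr (tandem ⇒ throughput preserved).
W₁ = 1/(μ₁−λ) = 1/(26.96−19.58) = 0.13550 hr
W₂ = 1/(μ₂−λ) = 1/(52.78−19.58) = 0.03012 hr
W_total = W₁ + W₂ = 0.13550 + 0.03012 = 0.16562 hr

Final: 0.16562 hr


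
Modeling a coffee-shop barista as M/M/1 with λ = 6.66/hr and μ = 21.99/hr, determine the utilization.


ρ = λ/μ = 6.66/21.99 = 0.3029

Final: 0.3029


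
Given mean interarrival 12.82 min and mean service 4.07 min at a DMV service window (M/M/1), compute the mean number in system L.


λ = 60/12.82 = 4.6802 /hr
μ = 60/4.07 = 14.7420 /hr
ρ = λ/μ = 4.6802/14.7420 = 0.3175
L = ρ/(1−ρ) = 0.3175/0.6825 = 0.4651

Final: 0.4651


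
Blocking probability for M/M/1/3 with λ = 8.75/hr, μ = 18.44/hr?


ρ = λ/μ = 8.75/18.44 = 0.4745
P_K = (1−ρ)ρ^K/(1−ρ^(K+1)) = (0.5255·0.106842)/(1 − 0.050698)
= 0.056144/0.949302 = 0.059143

Final: 0.059143


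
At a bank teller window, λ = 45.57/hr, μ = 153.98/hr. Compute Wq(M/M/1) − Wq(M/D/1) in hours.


ρ = 45.57/153.98 = 0.2959
Wq(M/M/1) = ρ/(μ−λ) = 0.2959/108.41 = 0.002730 hr
Wq(M/D/1) = ρ/(2(μ−λ)) = 0.001365 hr
Savings = 0.002730 − 0.001365 = 0.001365 hr

Final: 0.001365 hr


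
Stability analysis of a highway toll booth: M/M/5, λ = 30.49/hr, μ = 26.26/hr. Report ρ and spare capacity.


Total capacity cμ = 5·26.26 = 131.30/hr
ρ = λ/(cμ) = 30.49/131.30 = 0.2322
Stable ⇔ ρ < 1: YES
Spare capacity = cμ − λ = 131.30 − 30.49 = 100.81/hr

Final: ρ = 0.2322; stable; margin = 100.81/hr


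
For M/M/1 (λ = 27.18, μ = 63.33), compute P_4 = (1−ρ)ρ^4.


ρ = 27.18/63.33 = 0.4292
P_n = (1−ρ)·ρ^n = (1 − 0.4292)·0.4292^4 = 0.5708·0.033928 = 0.019367

Final: 0.019367


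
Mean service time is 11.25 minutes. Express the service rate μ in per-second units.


μ = 1/(service time) in consistent units.
1 second = 0.0166667 min, so μ = 0.0166667/11.25 = 0.001481 per second

Final: 0.001481 /sec


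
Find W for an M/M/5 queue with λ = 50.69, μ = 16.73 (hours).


a = 3.0299; ρ = 0.6060; P₀ = 0.045111
Lq = P₀·a^c·ρ/(c!(1−ρ)²) = 0.37466
Wq = Lq/λ = 0.37466/50.69 = 0.007391 hr
W = Wq + 1/μ = 0.007391 + 0.05977 = 0.06716 hr

Final: 0.06716 hr


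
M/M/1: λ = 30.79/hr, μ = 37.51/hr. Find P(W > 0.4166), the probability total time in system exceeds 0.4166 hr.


W ~ Exponential(μ−λ) for M/M/1.
μ − λ = 37.51 − 30.79 = 6.7200
P(W > t) = e^{−(μ−λ)t} = e^{−2.7996} = 0.060837

Final: 0.060837


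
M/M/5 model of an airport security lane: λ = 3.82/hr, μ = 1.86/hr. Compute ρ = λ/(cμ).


ρ = λ/(cμ) = 3.82/(5·1.86) = 3.82/9.30 = 0.4108

Final: 0.4108


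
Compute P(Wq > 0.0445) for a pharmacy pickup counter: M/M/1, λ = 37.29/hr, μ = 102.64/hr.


ρ = 37.29/102.64 = 0.3633
P(Wq > t) = ρ·e^{−(μ−λ)t} = 0.3633·e^{−2.9081}
= 0.3633·0.054581 = 0.019830

Final: 0.019830


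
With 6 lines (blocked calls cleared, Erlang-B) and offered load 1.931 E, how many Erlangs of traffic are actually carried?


B(6,1.931) = 0.010480 (Erlang-B)
Carried load = a(1 − B) = 1.931·(1 − 0.010480) = 1.931·0.989520 = 1.9108 E

Final: 1.9108 Erlangs


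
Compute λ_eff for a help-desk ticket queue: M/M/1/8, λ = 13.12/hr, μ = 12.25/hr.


ρ = 1.0710; P_K = (1−ρ)ρ^8/(1−ρ^9) = 0.143931
λ_eff = λ(1 − P_K) = 13.12·(1 − 0.143931) = 13.12·0.856069 = 11.2316 /hr

Final: 11.2316 /hr


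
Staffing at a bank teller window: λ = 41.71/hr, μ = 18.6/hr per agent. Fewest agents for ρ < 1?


Stability requires cμ > λ ⇔ c > λ/μ.
λ/μ = 41.71/18.6 = 2.2425
Minimum integer c = ⌊2.2425⌋ + 1 = 3
Check: 3·18.6 = 55.80 > 41.71, while 2·18.6 = 37.20 ≤ 41.71

Final: 3 servers


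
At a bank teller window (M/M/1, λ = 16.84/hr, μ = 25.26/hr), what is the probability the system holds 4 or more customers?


ρ = 16.84/25.26 = 0.6667
P(N ≥ n) = ρ^n = 0.6667^4 = 0.197531

Final: 0.197531


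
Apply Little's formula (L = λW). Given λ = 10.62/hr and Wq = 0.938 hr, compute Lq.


Lq = λWq = 10.62·0.938 = 9.9616

Final: 9.9616


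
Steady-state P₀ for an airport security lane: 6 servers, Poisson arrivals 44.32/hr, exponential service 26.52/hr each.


a = λ/μ = 44.32/26.52 = 1.6712; ρ = a/c = 0.2785
Σ_{k=0}^{5} a^k/k! (terms k=0..5) = 1.00000 + 1.67119 + 1.39644 + 0.77791 + 0.32501 + 0.10863 = 5.27918
Tail: a^6/(6!(1−ρ)) = 21.78499/(720·0.7215) = 0.04194
P₀ = 1/(5.27918 + 0.04194) = 1/5.32111 = 0.187931

Final: 0.187931


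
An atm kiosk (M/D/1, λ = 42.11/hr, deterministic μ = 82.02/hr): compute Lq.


ρ = 42.11/82.02 = 0.5134
M/D/1: Lq = ρ²/(2(1−ρ)) = 0.2636/(2·0.4866) = 0.27086

Final: 0.27086


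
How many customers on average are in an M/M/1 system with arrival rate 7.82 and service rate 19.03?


ρ = λ/μ = 7.82/19.03 = 0.4109
L = ρ/(1−ρ) = 0.4109/(1 − 0.4109) = 0.4109/0.5891 = 0.6976

Final: 0.6976


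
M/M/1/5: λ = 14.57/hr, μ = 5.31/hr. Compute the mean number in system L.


ρ = 14.57/5.31 = 2.7439
L = ρ[1 − (K+1)ρ^K + Kρ^(K+1)] / [(1−ρ)(1−ρ^(K+1))]
Numerator: 2.7439·(1 − 6·155.533933 + 5·426.766365) = 3297.123035
Denominator: (-1.7439)·(-425.766365) = 742.485225
L = 3297.123035/742.485225 = 4.4407

Final: 4.4407


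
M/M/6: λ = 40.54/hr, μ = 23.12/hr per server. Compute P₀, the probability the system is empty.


a = λ/μ = 40.54/23.12 = 1.7535; ρ = a/c = 0.2922
Σ_{k=0}^{5} a^k/k! (terms k=0..5) = 1.00000 + 1.75346 + 1.53731 + 0.89854 + 0.39389 + 0.13813 = 5.72133
Tail: a^6/(6!(1−ρ)) = 29.06535/(720·0.7078) = 0.05704
P₀ = 1/(5.72133 + 0.05704) = 1/5.77837 = 0.173059

Final: 0.173059


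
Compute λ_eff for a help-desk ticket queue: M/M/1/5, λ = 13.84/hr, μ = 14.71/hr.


ρ = 0.9409; P_K = (1−ρ)ρ^5/(1−ρ^6) = 0.142333
λ_eff = λ(1 − P_K) = 13.84·(1 − 0.142333) = 13.84·0.857667 = 11.8701 /hr

Final: 11.8701 /hr


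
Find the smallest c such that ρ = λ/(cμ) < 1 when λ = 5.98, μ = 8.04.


Stability requires cμ > λ ⇔ c > λ/μ.
λ/μ = 5.98/8.04 = 0.7438
Minimum integer c = ⌊0.7438⌋ + 1 = 1
Check: 1·8.04 = 8.04 > 5.98, while 0·8.04 = 0.00 ≤ 5.98

Final: 1 servers


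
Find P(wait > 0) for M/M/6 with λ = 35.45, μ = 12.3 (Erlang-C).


a = λ/μ = 2.8821; ρ = a/6 = 0.4804
P₀ = 0.055281 (from M/M/c formula)
C(c,a) = [a^c/(c!(1−ρ))]·P₀ = [573.14798/(720·0.5196)]·0.055281
= 1.53188·0.055281 = 0.084683

Final: 0.084683


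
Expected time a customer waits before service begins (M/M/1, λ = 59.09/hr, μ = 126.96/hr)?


ρ = 59.09/126.96 = 0.4654
Wq = ρ/(μ−λ) = 0.4654/(126.96 − 59.09) = 0.4654/67.87 = 0.006858 hr

Final: 0.006858 hr


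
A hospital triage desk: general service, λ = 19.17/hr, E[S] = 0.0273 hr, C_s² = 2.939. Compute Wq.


ρ = λ·E[S] = 19.17·0.0273 = 0.5233
E[S²] = E[S]²(1+C_s²) = 0.0273²·(1+2.939) = 0.002936
Wq = λ·E[S²]/(2(1−ρ)) = 19.17·0.002936/(2·0.4767) = 0.05903 hr

Final: 0.05903 hr


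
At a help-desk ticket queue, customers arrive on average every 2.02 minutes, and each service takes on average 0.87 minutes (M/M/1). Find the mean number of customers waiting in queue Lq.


λ = 60/2.02 = 29.7030 /hr
μ = 60/0.87 = 68.9655 /hr
ρ = λ/μ = 29.7030/68.9655 = 0.4307
Lq = ρ²/(1−ρ) = 0.1855/0.5693 = 0.3258

Final: 0.3258


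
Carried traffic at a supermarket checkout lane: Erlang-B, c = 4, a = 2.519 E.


B(4,2.519) = 0.152053 (Erlang-B)
Carried load = a(1 − B) = 2.519·(1 − 0.152053) = 2.519·0.847947 = 2.1360 E

Final: 2.1360 Erlangs


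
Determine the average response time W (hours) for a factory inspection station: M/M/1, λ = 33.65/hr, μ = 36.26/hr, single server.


W = 1/(μ−λ) = 1/(36.26 − 33.65) = 1/2.61 = 0.3831 hr

Final: 0.3831 hr


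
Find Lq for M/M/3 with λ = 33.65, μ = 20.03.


a = λ/μ = 1.6800; ρ = a/3 = 0.5600
P₀ = 0.169862
Lq = P₀·a^c·ρ / (c!·(1−ρ)²) = 0.169862·4.74146·0.5600/(6·0.19361)
= 0.38826

Final: 0.38826


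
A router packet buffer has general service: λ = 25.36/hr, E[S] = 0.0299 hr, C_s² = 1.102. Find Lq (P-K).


ρ = λ·E[S] = 25.36·0.0299 = 0.7583
Lq = ρ²(1+C_s²)/(2(1−ρ)) = 0.5750·(1+1.102)/(2·0.2417)
= 0.5750·2.1020/0.4835 = 2.49978

Final: 2.49978


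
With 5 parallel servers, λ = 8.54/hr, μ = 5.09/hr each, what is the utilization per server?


ρ = λ/(cμ) = 8.54/(5·5.09) = 8.54/25.45 = 0.3356

Final: 0.3356


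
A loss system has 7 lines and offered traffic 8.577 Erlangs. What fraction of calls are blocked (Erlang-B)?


B(c,a) = (a^c/c!) / Σ_{k=0}^{c} a^k/k!
a^7/7! = 677.512534
Σ terms (k=0..7): 1.00000 + 8.57700 + 36.78246 + 105.16107 + 225.49162 + 386.80832 + 552.94249 + 677.51253 = 1994.275488
B = 677.512534/1994.275488 = 0.339729

Final: 0.339729


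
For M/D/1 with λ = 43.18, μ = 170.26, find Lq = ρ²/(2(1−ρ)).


ρ = 43.18/170.26 = 0.2536
M/D/1: Lq = ρ²/(2(1−ρ)) = 0.06432/(2·0.7464) = 0.04309

Final: 0.04309


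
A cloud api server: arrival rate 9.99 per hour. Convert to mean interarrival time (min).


Mean interarrival time = 1/λ = 1/9.99 hour = 0.10010 hour
In minutes: 0.10010 × 60 = 6.0060 min

Final: 6.0060 min


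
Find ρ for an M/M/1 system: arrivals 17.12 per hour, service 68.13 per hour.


ρ = λ/μ = 17.12/68.13 = 0.2513

Final: 0.2513


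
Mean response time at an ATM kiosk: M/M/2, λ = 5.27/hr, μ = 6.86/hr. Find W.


a = 0.7682; ρ = 0.3841; P₀ = 0.444971
Lq = P₀·a^c·ρ/(c!(1−ρ)²) = 0.13296
Wq = Lq/λ = 0.13296/5.27 = 0.02523 hr
W = Wq + 1/μ = 0.02523 + 0.14577 = 0.17100 hr

Final: 0.17100 hr


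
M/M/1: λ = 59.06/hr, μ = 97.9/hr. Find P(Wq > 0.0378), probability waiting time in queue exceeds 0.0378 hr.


ρ = 59.06/97.9 = 0.6033
P(Wq > t) = ρ·e^{−(μ−λ)t} = 0.6033·e^{−1.4682}
= 0.6033·0.230351 = 0.138963

Final: 0.138963


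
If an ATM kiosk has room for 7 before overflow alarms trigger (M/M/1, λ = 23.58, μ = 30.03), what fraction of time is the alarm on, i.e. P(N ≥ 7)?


ρ = 23.58/30.03 = 0.7852
P(N ≥ n) = ρ^n = 0.7852^7 = 0.184043

Final: 0.184043


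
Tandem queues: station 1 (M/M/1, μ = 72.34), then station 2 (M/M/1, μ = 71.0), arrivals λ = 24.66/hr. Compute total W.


Each node sees arrival rate λ = 24.66/hr (tandem ⇒ throughput preserved).
W₁ = 1/(μ₁−λ) = 1/(72.34−24.66) = 0.02097 hr
W₂ = 1/(μ₂−λ) = 1/(71.0−24.66) = 0.02158 hr
W_total = W₁ + W₂ = 0.02097 + 0.02158 = 0.04255 hr

Final: 0.04255 hr


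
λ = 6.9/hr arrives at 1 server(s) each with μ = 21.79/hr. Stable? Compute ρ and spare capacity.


Total capacity cμ = 1·21.79 = 21.79/hr
ρ = λ/(cμ) = 6.9/21.79 = 0.3167
Stable ⇔ ρ < 1: YES
Spare capacity = cμ − λ = 21.79 − 6.9 = 14.89/hr

Final: ρ = 0.3167; stable; margin = 14.89/hr


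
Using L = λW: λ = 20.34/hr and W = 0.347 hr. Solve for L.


L = λW = 20.34·0.347 = 7.0580

Final: 7.0580


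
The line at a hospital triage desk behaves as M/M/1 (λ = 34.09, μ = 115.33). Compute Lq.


ρ = 34.09/115.33 = 0.2956
Lq = ρ²/(1−ρ) = 0.08737/0.7044 = 0.1240

Final: 0.1240


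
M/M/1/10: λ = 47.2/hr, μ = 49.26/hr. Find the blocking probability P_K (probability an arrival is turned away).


ρ = λ/μ = 47.2/49.26 = 0.9582
P_K = (1−ρ)ρ^K/(1−ρ^(K+1)) = (0.04182·0.652343)/(1 − 0.625063)
= 0.027280/0.374937 = 0.072760

Final: 0.072760


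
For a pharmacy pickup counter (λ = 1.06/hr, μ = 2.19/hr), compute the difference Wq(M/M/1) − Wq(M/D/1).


ρ = 1.06/2.19 = 0.4840
Wq(M/M/1) = ρ/(μ−λ) = 0.4840/1.13 = 0.42833 hr
Wq(M/D/1) = ρ/(2(μ−λ)) = 0.21417 hr
Savings = 0.42833 − 0.21417 = 0.21417 hr

Final: 0.21417 hr


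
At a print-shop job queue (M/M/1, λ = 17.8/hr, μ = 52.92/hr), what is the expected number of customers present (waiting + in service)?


ρ = λ/μ = 17.8/52.92 = 0.3364
L = ρ/(1−ρ) = 0.3364/(1 − 0.3364) = 0.3364/0.6636 = 0.5068

Final: 0.5068


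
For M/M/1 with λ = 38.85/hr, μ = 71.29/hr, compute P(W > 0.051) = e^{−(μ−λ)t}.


W ~ Exponential(μ−λ) for M/M/1.
μ − λ = 71.29 − 38.85 = 32.4400
P(W > t) = e^{−(μ−λ)t} = e^{−1.6544} = 0.191199

Final: 0.191199


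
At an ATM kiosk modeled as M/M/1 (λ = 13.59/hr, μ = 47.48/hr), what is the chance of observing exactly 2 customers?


ρ = 13.59/47.48 = 0.2862
P_n = (1−ρ)·ρ^n = (1 − 0.2862)·0.2862^2 = 0.7138·0.081925 = 0.058476

Final: 0.058476


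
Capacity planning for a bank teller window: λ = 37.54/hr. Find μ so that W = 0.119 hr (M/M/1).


W = 1/(μ−λ) ⇒ μ − λ = 1/W = 1/0.119 = 8.4034
μ = λ + 1/W = 37.54 + 8.4034 = 45.9434 per hr

Final: 45.9434 /hr


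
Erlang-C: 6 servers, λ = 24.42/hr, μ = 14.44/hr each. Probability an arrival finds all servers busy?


a = λ/μ = 1.6911; ρ = a/6 = 0.2819
P₀ = 0.184213 (from M/M/c formula)
C(c,a) = [a^c/(c!(1−ρ))]·P₀ = [23.39219/(720·0.7181)]·0.184213
= 0.04524·0.184213 = 0.008334

Final: 0.008334


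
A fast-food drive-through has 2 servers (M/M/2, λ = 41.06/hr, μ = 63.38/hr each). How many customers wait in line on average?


a = λ/μ = 0.6478; ρ = a/2 = 0.3239
P₀ = 0.510666
Lq = P₀·a^c·ρ / (c!·(1−ρ)²) = 0.510666·0.41969·0.3239/(2·0.45709)
= 0.07594

Final: 0.07594


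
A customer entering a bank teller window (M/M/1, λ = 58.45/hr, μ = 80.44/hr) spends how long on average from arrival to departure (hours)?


W = 1/(μ−λ) = 1/(80.44 − 58.45) = 1/21.99 = 0.04548 hr

Final: 0.04548 hr


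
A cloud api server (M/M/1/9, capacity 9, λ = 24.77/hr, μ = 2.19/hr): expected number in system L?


ρ = 24.77/2.19 = 11.3105
L = ρ[1 − (K+1)ρ^K + Kρ^(K+1)] / [(1−ρ)(1−ρ^(K+1))]
Numerator: 11.3105·(1 − 10·3029263316.551149 + 9·34262489657.978065) = 3145108810944.338867
Denominator: (-10.3105)·(-34262489656.978065) = 353263477833.134583
L = 3145108810944.338867/353263477833.134583 = 8.9030

Final: 8.9030


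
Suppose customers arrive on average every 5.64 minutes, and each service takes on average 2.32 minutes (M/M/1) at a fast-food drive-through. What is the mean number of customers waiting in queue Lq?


λ = 60/5.64 = 10.6383 /hr
μ = 60/2.32 = 25.8621 /hr
ρ = λ/μ = 10.6383/25.8621 = 0.4113
Lq = ρ²/(1−ρ) = 0.1692/0.5887 = 0.2874

Final: 0.2874


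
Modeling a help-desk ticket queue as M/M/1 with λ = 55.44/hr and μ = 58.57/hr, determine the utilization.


ρ = λ/μ = 55.44/58.57 = 0.9466

Final: 0.9466


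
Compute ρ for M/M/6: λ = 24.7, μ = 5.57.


ρ = λ/(cμ) = 24.7/(6·5.57) = 24.7/33.42 = 0.7391

Final: 0.7391


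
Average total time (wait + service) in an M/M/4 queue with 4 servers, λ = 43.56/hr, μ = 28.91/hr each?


a = 1.5067; ρ = 0.3767; P₀ = 0.219464
Lq = P₀·a^c·ρ/(c!(1−ρ)²) = 0.04570
Wq = Lq/λ = 0.04570/43.56 = 0.001049 hr
W = Wq + 1/μ = 0.001049 + 0.03459 = 0.03564 hr

Final: 0.03564 hr


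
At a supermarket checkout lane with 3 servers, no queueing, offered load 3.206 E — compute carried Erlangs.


B(3,3.206) = 0.370155 (Erlang-B)
Carried load = a(1 − B) = 3.206·(1 − 0.370155) = 3.206·0.629845 = 2.0193 E

Final: 2.0193 Erlangs


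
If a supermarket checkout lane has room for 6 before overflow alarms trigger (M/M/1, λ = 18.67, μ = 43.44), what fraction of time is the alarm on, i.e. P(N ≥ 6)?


ρ = 18.67/43.44 = 0.4298
P(N ≥ n) = ρ^n = 0.4298^6 = 0.006303

Final: 0.006303


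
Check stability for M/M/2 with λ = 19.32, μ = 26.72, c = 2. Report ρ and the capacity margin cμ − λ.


Total capacity cμ = 2·26.72 = 53.44/hr
ρ = λ/(cμ) = 19.32/53.44 = 0.3615
Stable ⇔ ρ < 1: YES
Spare capacity = cμ − λ = 53.44 − 19.32 = 34.12/hr

Final: ρ = 0.3615; stable; margin = 34.12/hr


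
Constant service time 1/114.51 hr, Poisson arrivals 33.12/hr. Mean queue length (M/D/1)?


ρ = 33.12/114.51 = 0.2892
M/D/1: Lq = ρ²/(2(1−ρ)) = 0.08366/(2·0.7108) = 0.05885

Final: 0.05885


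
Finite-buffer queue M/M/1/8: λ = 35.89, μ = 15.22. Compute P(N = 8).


ρ = λ/μ = 35.89/15.22 = 2.3581
P_K = (1−ρ)ρ^K/(1−ρ^(K+1)) = (-1.3581·956.027637)/(1 − 2254.391058)
= -1298.363421/-2253.391058 = 0.576182

Final: 0.576182


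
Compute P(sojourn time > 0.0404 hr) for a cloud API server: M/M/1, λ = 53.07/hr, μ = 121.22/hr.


W ~ Exponential(μ−λ) for M/M/1.
μ − λ = 121.22 − 53.07 = 68.1500
P(W > t) = e^{−(μ−λ)t} = e^{−2.7533} = 0.063720

Final: 0.063720


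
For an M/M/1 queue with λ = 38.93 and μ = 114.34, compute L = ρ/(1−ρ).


ρ = λ/μ = 38.93/114.34 = 0.3405
L = ρ/(1−ρ) = 0.3405/(1 − 0.3405) = 0.3405/0.6595 = 0.5162

Final: 0.5162


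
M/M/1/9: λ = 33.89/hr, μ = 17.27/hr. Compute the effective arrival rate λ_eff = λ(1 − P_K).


ρ = 1.9624; P_K = (1−ρ)ρ^9/(1−ρ^10) = 0.490990
λ_eff = λ(1 − P_K) = 33.89·(1 − 0.490990) = 33.89·0.509010 = 17.2504 /hr

Final: 17.2504 /hr


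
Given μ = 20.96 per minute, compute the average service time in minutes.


Mean service time = 1/μ = 1/20.96 minute = 0.04771 minute
In minutes: 0.04771 × 1 = 0.04771 min

Final: 0.04771 min


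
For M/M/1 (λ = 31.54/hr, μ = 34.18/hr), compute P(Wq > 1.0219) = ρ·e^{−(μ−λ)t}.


ρ = 31.54/34.18 = 0.9228
P(Wq > t) = ρ·e^{−(μ−λ)t} = 0.9228·e^{−2.6978}
= 0.9228·0.067352 = 0.062150

Final: 0.062150


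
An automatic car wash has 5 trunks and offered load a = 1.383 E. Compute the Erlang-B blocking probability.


B(c,a) = (a^c/c!) / Σ_{k=0}^{c} a^k/k!
a^5/5! = 0.042163
Σ terms (k=0..5): 1.00000 + 1.38300 + 0.95634 + 0.44087 + 0.15243 + 0.04216 = 3.974815
B = 0.042163/3.974815 = 0.010607

Final: 0.010607


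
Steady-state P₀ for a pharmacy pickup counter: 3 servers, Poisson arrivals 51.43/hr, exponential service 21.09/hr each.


a = λ/μ = 51.43/21.09 = 2.4386; ρ = a/c = 0.8129
Σ_{k=0}^{2} a^k/k! (terms k=0..2) = 1.00000 + 2.43860 + 2.97338 = 6.41197
Tail: a^3/(3!(1−ρ)) = 14.50173/(6·0.1871) = 12.91560
P₀ = 1/(6.41197 + 12.91560) = 1/19.32758 = 0.051740

Final: 0.051740


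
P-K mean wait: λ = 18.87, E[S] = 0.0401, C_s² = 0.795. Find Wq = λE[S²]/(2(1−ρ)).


ρ = λ·E[S] = 18.87·0.0401 = 0.7567
E[S²] = E[S]²(1+C_s²) = 0.0401²·(1+0.795) = 0.002886
Wq = λ·E[S²]/(2(1−ρ)) = 18.87·0.002886/(2·0.2433) = 0.11193 hr

Final: 0.11193 hr


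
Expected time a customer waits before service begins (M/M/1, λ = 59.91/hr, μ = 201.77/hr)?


ρ = 59.91/201.77 = 0.2969
Wq = ρ/(μ−λ) = 0.2969/(201.77 − 59.91) = 0.2969/141.86 = 0.002093 hr

Final: 0.002093 hr


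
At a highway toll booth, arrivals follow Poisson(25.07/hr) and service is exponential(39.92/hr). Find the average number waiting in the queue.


ρ = 25.07/39.92 = 0.6280
Lq = ρ²/(1−ρ) = 0.3944/0.3720 = 1.0602

Final: 1.0602


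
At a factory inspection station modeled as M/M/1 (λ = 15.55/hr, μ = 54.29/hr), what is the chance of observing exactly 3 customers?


ρ = 15.55/54.29 = 0.2864
P_n = (1−ρ)·ρ^n = (1 − 0.2864)·0.2864^3 = 0.7136·0.023498 = 0.016768

Final: 0.016768


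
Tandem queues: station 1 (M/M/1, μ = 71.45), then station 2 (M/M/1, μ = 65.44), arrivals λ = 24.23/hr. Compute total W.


Each node sees arrival rate λ = 24.23/hr (tandem ⇒ throughput preserved).
W₁ = 1/(μ₁−λ) = 1/(71.45−24.23) = 0.02118 hr
W₂ = 1/(μ₂−λ) = 1/(65.44−24.23) = 0.02427 hr
W_total = W₁ + W₂ = 0.02118 + 0.02427 = 0.04544 hr

Final: 0.04544 hr


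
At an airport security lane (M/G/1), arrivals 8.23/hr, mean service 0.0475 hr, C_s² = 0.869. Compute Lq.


ρ = λ·E[S] = 8.23·0.0475 = 0.3909
Lq = ρ²(1+C_s²)/(2(1−ρ)) = 0.1528·(1+0.869)/(2·0.6091)
= 0.1528·1.8690/1.2182 = 0.23447

Final: 0.23447


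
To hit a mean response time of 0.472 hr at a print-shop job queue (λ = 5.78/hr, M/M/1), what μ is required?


W = 1/(μ−λ) ⇒ μ − λ = 1/W = 1/0.472 = 2.1186
μ = λ + 1/W = 5.78 + 2.1186 = 7.8986 per hr

Final: 7.8986 /hr


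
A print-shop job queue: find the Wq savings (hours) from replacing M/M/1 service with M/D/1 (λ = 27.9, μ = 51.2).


ρ = 27.9/51.2 = 0.5449
Wq(M/M/1) = ρ/(μ−λ) = 0.5449/23.30 = 0.02339 hr
Wq(M/D/1) = ρ/(2(μ−λ)) = 0.01169 hr
Savings = 0.02339 − 0.01169 = 0.01169 hr

Final: 0.01169 hr


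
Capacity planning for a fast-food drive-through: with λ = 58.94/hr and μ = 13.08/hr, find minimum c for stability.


Stability requires cμ > λ ⇔ c > λ/μ.
λ/μ = 58.94/13.08 = 4.5061
Minimum integer c = ⌊4.5061⌋ + 1 = 5
Check: 5·13.08 = 65.40 > 58.94, while 4·13.08 = 52.32 ≤ 58.94

Final: 5 servers


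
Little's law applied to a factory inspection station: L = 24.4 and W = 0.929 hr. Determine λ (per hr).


λ = L/W = 24.4/0.929 = 26.2648 /hr

Final: 26.2648 /hr


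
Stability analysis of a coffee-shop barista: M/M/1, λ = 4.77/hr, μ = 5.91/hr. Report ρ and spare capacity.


Total capacity cμ = 1·5.91 = 5.91/hr
ρ = λ/(cμ) = 4.77/5.91 = 0.8071
Stable ⇔ ρ < 1: YES
Spare capacity = cμ − λ = 5.91 − 4.77 = 1.14/hr

Final: ρ = 0.8071; stable; margin = 1.14/hr


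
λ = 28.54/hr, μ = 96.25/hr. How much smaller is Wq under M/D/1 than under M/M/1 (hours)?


ρ = 28.54/96.25 = 0.2965
Wq(M/M/1) = ρ/(μ−λ) = 0.2965/67.71 = 0.004379 hr
Wq(M/D/1) = ρ/(2(μ−λ)) = 0.002190 hr
Savings = 0.004379 − 0.002190 = 0.002190 hr

Final: 0.002190 hr


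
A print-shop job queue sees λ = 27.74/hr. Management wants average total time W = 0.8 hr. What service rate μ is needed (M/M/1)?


W = 1/(μ−λ) ⇒ μ − λ = 1/W = 1/0.8 = 1.2500
μ = λ + 1/W = 27.74 + 1.2500 = 28.9900 per hr

Final: 28.9900 /hr


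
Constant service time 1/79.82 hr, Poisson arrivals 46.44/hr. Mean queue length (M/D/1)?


ρ = 46.44/79.82 = 0.5818
M/D/1: Lq = ρ²/(2(1−ρ)) = 0.3385/(2·0.4182) = 0.40472

Final: 0.40472


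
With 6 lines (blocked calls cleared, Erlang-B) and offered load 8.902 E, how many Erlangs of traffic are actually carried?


B(6,8.902) = 0.435856 (Erlang-B)
Carried load = a(1 − B) = 8.902·(1 − 0.435856) = 8.902·0.564144 = 5.0220 E

Final: 5.0220 Erlangs


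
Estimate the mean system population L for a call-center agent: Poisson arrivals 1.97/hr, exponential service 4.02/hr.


ρ = λ/μ = 1.97/4.02 = 0.4900
L = ρ/(1−ρ) = 0.4900/(1 − 0.4900) = 0.4900/0.5100 = 0.9610

Final: 0.9610


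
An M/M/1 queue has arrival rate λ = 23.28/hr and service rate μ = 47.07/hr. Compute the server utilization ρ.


ρ = λ/μ = 23.28/47.07 = 0.4946

Final: 0.4946


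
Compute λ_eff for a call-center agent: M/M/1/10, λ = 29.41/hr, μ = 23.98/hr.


ρ = 1.2264; P_K = (1−ρ)ρ^10/(1−ρ^11) = 0.206499
λ_eff = λ(1 − P_K) = 29.41·(1 − 0.206499) = 29.41·0.793501 = 23.3369 /hr

Final: 23.3369 /hr


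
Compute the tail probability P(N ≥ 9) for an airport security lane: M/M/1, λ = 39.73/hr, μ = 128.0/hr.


ρ = 39.73/128.0 = 0.3104
P(N ≥ n) = ρ^n = 0.3104^9 = 0.00002674

Final: 0.00002674


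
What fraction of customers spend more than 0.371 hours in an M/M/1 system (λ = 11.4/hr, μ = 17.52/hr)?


W ~ Exponential(μ−λ) for M/M/1.
μ − λ = 17.52 − 11.4 = 6.1200
P(W > t) = e^{−(μ−λ)t} = e^{−2.2705} = 0.103258

Final: 0.103258


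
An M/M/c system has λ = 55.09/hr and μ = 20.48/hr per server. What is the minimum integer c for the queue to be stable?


Stability requires cμ > λ ⇔ c > λ/μ.
λ/μ = 55.09/20.48 = 2.6899
Minimum integer c = ⌊2.6899⌋ + 1 = 3
Check: 3·20.48 = 61.44 > 55.09, while 2·20.48 = 40.96 ≤ 55.09

Final: 3 servers


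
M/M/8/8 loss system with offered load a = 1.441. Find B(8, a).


B(c,a) = (a^c/c!) / Σ_{k=0}^{c} a^k/k!
a^8/8! = 0.0004611
Σ terms (k=0..8): 1.00000 + 1.44100 + 1.03824 + 0.49870 + 0.17966 + 0.05178 + 0.01244 + 0.002560 + 0.0004611 = 4.224833
B = 0.0004611/4.224833 = 0.0001091

Final: 0.0001091


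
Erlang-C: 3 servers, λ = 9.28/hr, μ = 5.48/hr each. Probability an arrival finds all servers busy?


a = λ/μ = 1.6934; ρ = a/3 = 0.5645
P₀ = 0.167065 (from M/M/c formula)
C(c,a) = [a^c/(c!(1−ρ))]·P₀ = [4.85626/(6·0.4355)]·0.167065
= 1.85840·0.167065 = 0.310474

Final: 0.310474


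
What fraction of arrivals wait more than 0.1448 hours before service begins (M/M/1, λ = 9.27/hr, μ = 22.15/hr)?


ρ = 9.27/22.15 = 0.4185
P(Wq > t) = ρ·e^{−(μ−λ)t} = 0.4185·e^{−1.8650}
= 0.4185·0.154892 = 0.064824

Final: 0.064824


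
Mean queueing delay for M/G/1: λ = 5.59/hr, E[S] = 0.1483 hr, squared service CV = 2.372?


ρ = λ·E[S] = 5.59·0.1483 = 0.8290
E[S²] = E[S]²(1+C_s²) = 0.1483²·(1+2.372) = 0.074160
Wq = λ·E[S²]/(2(1−ρ)) = 5.59·0.074160/(2·0.1710) = 1.21213 hr

Final: 1.21213 hr


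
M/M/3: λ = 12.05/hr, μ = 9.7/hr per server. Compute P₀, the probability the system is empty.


a = λ/μ = 12.05/9.7 = 1.2423; ρ = a/c = 0.4141
Σ_{k=0}^{2} a^k/k! (terms k=0..2) = 1.00000 + 1.24227 + 0.77161 = 3.01388
Tail: a^3/(3!(1−ρ)) = 1.91711/(6·0.5859) = 0.54533
P₀ = 1/(3.01388 + 0.54533) = 1/3.55922 = 0.280961

Final: 0.280961


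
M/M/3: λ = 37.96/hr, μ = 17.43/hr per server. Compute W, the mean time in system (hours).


a = 2.1779; ρ = 0.7260; P₀ = 0.084520
Lq = P₀·a^c·ρ/(c!(1−ρ)²) = 1.40652
Wq = Lq/λ = 1.40652/37.96 = 0.03705 hr
W = Wq + 1/μ = 0.03705 + 0.05737 = 0.09443 hr

Final: 0.09443 hr


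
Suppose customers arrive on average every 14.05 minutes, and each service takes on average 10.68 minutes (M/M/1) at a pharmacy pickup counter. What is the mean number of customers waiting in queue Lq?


λ = 60/14.05 = 4.2705 /hr
μ = 60/10.68 = 5.6180 /hr
ρ = λ/μ = 4.2705/5.6180 = 0.7601
Lq = ρ²/(1−ρ) = 0.5778/0.2399 = 2.4090

Final: 2.4090


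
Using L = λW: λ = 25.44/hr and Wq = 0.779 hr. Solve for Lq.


Lq = λWq = 25.44·0.779 = 19.8178

Final: 19.8178


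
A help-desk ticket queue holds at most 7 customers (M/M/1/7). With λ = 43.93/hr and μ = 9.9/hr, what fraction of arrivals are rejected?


ρ = λ/μ = 43.93/9.9 = 4.4374
P_K = (1−ρ)ρ^K/(1−ρ^(K+1)) = (-3.4374·33875.215031)/(1 − 150316.989525)
= -116441.774494/-150315.989525 = 0.774647

Final: 0.774647


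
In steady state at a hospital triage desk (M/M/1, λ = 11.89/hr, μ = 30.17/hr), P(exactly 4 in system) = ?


ρ = 11.89/30.17 = 0.3941
P_n = (1−ρ)·ρ^n = (1 − 0.3941)·0.3941^4 = 0.6059·0.024123 = 0.014616

Final: 0.014616


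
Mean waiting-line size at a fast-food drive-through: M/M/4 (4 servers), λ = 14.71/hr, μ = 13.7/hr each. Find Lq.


a = λ/μ = 1.0737; ρ = a/4 = 0.2684
P₀ = 0.341044
Lq = P₀·a^c·ρ / (c!·(1−ρ)²) = 0.341044·1.32913·0.2684/(24·0.53519)
= 0.009473

Final: 0.009473


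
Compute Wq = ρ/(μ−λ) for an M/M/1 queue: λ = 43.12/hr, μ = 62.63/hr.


ρ = 43.12/62.63 = 0.6885
Wq = ρ/(μ−λ) = 0.6885/(62.63 − 43.12) = 0.6885/19.51 = 0.03529 hr

Final: 0.03529 hr


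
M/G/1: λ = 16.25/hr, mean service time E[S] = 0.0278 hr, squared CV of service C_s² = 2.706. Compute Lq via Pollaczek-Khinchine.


ρ = λ·E[S] = 16.25·0.0278 = 0.4517
Lq = ρ²(1+C_s²)/(2(1−ρ)) = 0.2041·(1+2.706)/(2·0.5483)
= 0.2041·3.7060/1.0965 = 0.68975

Final: 0.68975


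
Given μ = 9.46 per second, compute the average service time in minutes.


Mean service time = 1/μ = 1/9.46 second = 0.10571 second
In minutes: 0.10571 × 0.0166667 = 0.001762 min

Final: 0.001762 min


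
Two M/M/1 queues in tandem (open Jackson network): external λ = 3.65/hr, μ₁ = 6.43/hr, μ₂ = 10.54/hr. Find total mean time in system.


Each node sees arrival rate λ = 3.65/hr (tandem ⇒ throughput preserved).
W₁ = 1/(μ₁−λ) = 1/(6.43−3.65) = 0.35971 hr
W₂ = 1/(μ₂−λ) = 1/(10.54−3.65) = 0.14514 hr
W_total = W₁ + W₂ = 0.35971 + 0.14514 = 0.50485 hr

Final: 0.50485 hr


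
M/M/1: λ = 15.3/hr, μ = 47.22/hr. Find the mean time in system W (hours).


W = 1/(μ−λ) = 1/(47.22 − 15.3) = 1/31.92 = 0.03133 hr

Final: 0.03133 hr


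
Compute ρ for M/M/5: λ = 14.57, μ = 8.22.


ρ = λ/(cμ) = 14.57/(5·8.22) = 14.57/41.10 = 0.3545

Final: 0.3545


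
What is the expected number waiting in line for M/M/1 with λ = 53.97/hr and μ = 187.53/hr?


ρ = 53.97/187.53 = 0.2878
Lq = ρ²/(1−ρ) = 0.08283/0.7122 = 0.1163

Final: 0.1163


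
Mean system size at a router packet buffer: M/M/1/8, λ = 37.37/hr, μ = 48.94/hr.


ρ = 37.37/48.94 = 0.7636
L = ρ[1 − (K+1)ρ^K + Kρ^(K+1)] / [(1−ρ)(1−ρ^(K+1))]
Numerator: 0.7636·(1 − 9·0.115577 + 8·0.088254) = 0.508421
Denominator: (0.2364)·(0.911746) = 0.215548
L = 0.508421/0.215548 = 2.3587

Final: 2.3587


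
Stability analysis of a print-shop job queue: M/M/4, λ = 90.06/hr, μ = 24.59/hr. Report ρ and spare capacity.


Total capacity cμ = 4·24.59 = 98.36/hr
ρ = λ/(cμ) = 90.06/98.36 = 0.9156
Stable ⇔ ρ < 1: YES
Spare capacity = cμ − λ = 98.36 − 90.06 = 8.30/hr

Final: ρ = 0.9156; stable; margin = 8.30/hr


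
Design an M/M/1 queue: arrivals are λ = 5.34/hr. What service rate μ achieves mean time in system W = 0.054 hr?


W = 1/(μ−λ) ⇒ μ − λ = 1/W = 1/0.054 = 18.5185
μ = λ + 1/W = 5.34 + 18.5185 = 23.8585 per hr

Final: 23.8585 /hr


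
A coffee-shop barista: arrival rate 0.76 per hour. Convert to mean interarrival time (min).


Mean interarrival time = 1/λ = 1/0.76 hour = 1.31579 hour
In minutes: 1.31579 × 60 = 78.9474 min

Final: 78.9474 min


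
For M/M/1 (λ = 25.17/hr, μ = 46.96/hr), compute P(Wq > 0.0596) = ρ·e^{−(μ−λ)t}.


ρ = 25.17/46.96 = 0.5360
P(Wq > t) = ρ·e^{−(μ−λ)t} = 0.5360·e^{−1.2987}
= 0.5360·0.272891 = 0.146266

Final: 0.146266


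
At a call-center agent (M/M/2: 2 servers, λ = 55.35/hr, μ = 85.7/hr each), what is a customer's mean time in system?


a = 0.6459; ρ = 0.3229; P₀ = 0.511797
Lq = P₀·a^c·ρ/(c!(1−ρ)²) = 0.07519
Wq = Lq/λ = 0.07519/55.35 = 0.001359 hr
W = Wq + 1/μ = 0.001359 + 0.01167 = 0.01303 hr

Final: 0.01303 hr


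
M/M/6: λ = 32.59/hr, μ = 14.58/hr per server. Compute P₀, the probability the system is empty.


a = λ/μ = 32.59/14.58 = 2.2353; ρ = a/c = 0.3725
Σ_{k=0}^{5} a^k/k! (terms k=0..5) = 1.00000 + 2.23525 + 2.49818 + 1.86136 + 1.04015 + 0.46500 = 9.09994
Tail: a^6/(6!(1−ρ)) = 124.72716/(720·0.6275) = 0.27609
P₀ = 1/(9.09994 + 0.27609) = 1/9.37602 = 0.106655

Final: 0.106655


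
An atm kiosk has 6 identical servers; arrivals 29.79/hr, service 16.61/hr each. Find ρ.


ρ = λ/(cμ) = 29.79/(6·16.61) = 29.79/99.66 = 0.2989

Final: 0.2989


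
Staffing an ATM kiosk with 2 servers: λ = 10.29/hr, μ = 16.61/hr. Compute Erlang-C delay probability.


a = λ/μ = 0.6195; ρ = a/2 = 0.3098
P₀ = 0.527005 (from M/M/c formula)
C(c,a) = [a^c/(c!(1−ρ))]·P₀ = [0.38379/(2·0.6902)]·0.527005
= 0.27801·0.527005 = 0.146512

Final: 0.146512


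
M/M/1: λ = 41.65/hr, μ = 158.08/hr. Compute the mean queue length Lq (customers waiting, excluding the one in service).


ρ = 41.65/158.08 = 0.2635
Lq = ρ²/(1−ρ) = 0.06942/0.7365 = 0.09425

Final: 0.09425


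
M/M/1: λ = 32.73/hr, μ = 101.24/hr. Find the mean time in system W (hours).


W = 1/(μ−λ) = 1/(101.24 − 32.73) = 1/68.51 = 0.01460 hr

Final: 0.01460 hr


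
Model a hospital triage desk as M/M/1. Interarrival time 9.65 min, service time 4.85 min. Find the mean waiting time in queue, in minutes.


λ = 60/9.65 = 6.2176 /hr
μ = 60/4.85 = 12.3711 /hr
ρ = λ/μ = 6.2176/12.3711 = 0.5026
Wq = ρ/(μ−λ) = 0.5026/(12.3711−6.2176) = 0.08168 hr
In minutes: 0.08168·60 = 4.901 min

Final: 4.901 min


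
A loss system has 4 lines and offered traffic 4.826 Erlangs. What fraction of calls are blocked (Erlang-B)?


B(c,a) = (a^c/c!) / Σ_{k=0}^{c} a^k/k!
a^4/4! = 22.601540
Σ terms (k=0..4): 1.00000 + 4.82600 + 11.64514 + 18.73315 + 22.60154 = 58.805823
B = 22.601540/58.805823 = 0.384342

Final: 0.384342


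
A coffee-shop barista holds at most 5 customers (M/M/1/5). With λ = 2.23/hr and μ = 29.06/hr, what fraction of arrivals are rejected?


ρ = λ/μ = 2.23/29.06 = 0.07674
P_K = (1−ρ)ρ^K/(1−ρ^(K+1)) = (0.9233·0.000002661)/(1 − 0.0000002042)
= 0.000002457/1.000000 = 0.000002457

Final: 0.000002457


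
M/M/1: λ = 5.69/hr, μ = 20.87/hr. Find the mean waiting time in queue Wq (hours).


ρ = 5.69/20.87 = 0.2726
Wq = ρ/(μ−λ) = 0.2726/(20.87 − 5.69) = 0.2726/15.18 = 0.01796 hr

Final: 0.01796 hr
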